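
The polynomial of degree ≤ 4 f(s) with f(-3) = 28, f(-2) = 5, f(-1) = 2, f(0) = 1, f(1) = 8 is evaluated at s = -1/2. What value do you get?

Evaluate each Lagrange basis at s = -1/2:
L_0(-1/2) = (3/2)·(1/2)·(-1/2)·(-3/2)/[(-1)·(-2)·(-3)·(-4)] = 3/128
L_1(-1/2) = (5/2)·(1/2)·(-1/2)·(-3/2)/[(1)·(-1)·(-2)·(-3)] = -5/32
L_2(-1/2) = (5/2)·(3/2)·(-1/2)·(-3/2)/[(2)·(1)·(-1)·(-2)] = 45/64
L_3(-1/2) = (5/2)·(3/2)·(1/2)·(-3/2)/[(3)·(2)·(1)·(-1)] = 15/32
L_4(-1/2) = (5/2)·(3/2)·(1/2)·(-1/2)/[(4)·(3)·(2)·(1)] = -5/128
Sum: 28·(3/128) + 5·(-5/32) + 2·(45/64) + 1·(15/32) + 8·(-5/128) = 23/16

23/16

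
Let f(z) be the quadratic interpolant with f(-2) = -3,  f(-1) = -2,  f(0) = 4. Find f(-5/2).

Using Newton's divided-difference form:
f[-2,-1] = (-2 - (-3)) / (-1 - (-2)) = 1
f[-1,0] = (4 - (-2)) / (0 - (-1)) = 6
f[-2,-1,0] = (6 - 1) / (0 - (-2)) = 5/2
f(-5/2) = -3 + 1·(-1/2) + (5/2)·(-1/2)·(-3/2) = -13/8

-13/8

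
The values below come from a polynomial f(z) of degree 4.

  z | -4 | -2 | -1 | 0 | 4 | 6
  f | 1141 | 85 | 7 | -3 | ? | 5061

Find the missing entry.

997

The 5 known values determine f uniquely (degree ≤ 4).
L_0(4) = (6)·(5)·(4)·(-2)/[(-2)·(-3)·(-4)·(-10)] = -1
L_1(4) = (8)·(5)·(4)·(-2)/[(2)·(-1)·(-2)·(-8)] = 10
L_2(4) = (8)·(6)·(4)·(-2)/[(3)·(1)·(-1)·(-7)] = -128/7
L_3(4) = (8)·(6)·(5)·(-2)/[(4)·(2)·(1)·(-6)] = 10
L_4(4) = (8)·(6)·(5)·(4)/[(10)·(8)·(7)·(6)] = 2/7
Sum: 1141·(-1) + 85·(10) + 7·(-128/7) + (-3)·(10) + 5061·(2/7) = 997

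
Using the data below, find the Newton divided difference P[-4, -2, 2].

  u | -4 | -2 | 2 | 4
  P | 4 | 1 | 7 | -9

P[-4,-2] = (1 - 4) / (-2 - (-4)) = -3/2
P[-2,2] = (7 - 1) / (2 - (-2)) = 3/2
P[-4,-2,2] = (3/2 - (-3/2)) / (2 - (-4)) = 1/2

1/2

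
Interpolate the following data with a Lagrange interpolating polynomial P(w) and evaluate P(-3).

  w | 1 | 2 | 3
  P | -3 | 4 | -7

L_0(-3) = (-5)·(-6)/[(-1)·(-2)] = 15
L_1(-3) = (-4)·(-6)/[(1)·(-1)] = -24
L_2(-3) = (-4)·(-5)/[(2)·(1)] = 10
Sum: (-3)·(15) + 4·(-24) + (-7)·(10) = -211

-211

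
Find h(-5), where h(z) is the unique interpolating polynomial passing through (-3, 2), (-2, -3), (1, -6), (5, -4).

Evaluate each Lagrange basis at z = -5:
L_0(-5) = (-3)·(-6)·(-10)/[(-1)·(-4)·(-8)] = 45/8
L_1(-5) = (-2)·(-6)·(-10)/[(1)·(-3)·(-7)] = -40/7
L_2(-5) = (-2)·(-3)·(-10)/[(4)·(3)·(-4)] = 5/4
L_3(-5) = (-2)·(-3)·(-6)/[(8)·(7)·(4)] = -9/56
Sum: 2·(45/8) + (-3)·(-40/7) + (-6)·(5/4) + (-4)·(-9/56) = 603/28

603/28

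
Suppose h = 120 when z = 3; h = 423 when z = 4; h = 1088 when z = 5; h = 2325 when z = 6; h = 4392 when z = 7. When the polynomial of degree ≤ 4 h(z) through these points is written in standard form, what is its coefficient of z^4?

Build the Lagrange basis polynomials:
L_0(z) = (z - 4)(z - 5)(z - 6)(z - 7) / [24] = (1/24)z^4 - (11/12)z^3 + (179/24)z^2 - (319/12)z + 35
L_1(z) = (z - 3)(z - 5)(z - 6)(z - 7) / [-6] = -(1/6)z^4 + (7/2)z^3 - (161/6)z^2 + (177/2)z - 105
L_2(z) = (z - 3)(z - 4)(z - 6)(z - 7) / [4] = (1/4)z^4 - 5z^3 + (145/4)z^2 - (225/2)z + 126
L_3(z) = (z - 3)(z - 4)(z - 5)(z - 7) / [-6] = -(1/6)z^4 + (19/6)z^3 - (131/6)z^2 + (389/6)z - 70
L_4(z) = (z - 3)(z - 4)(z - 5)(z - 6) / [24] = (1/24)z^4 - (3/4)z^3 + (119/24)z^2 - (57/4)z + 15
h(z) = 120·L_0 + 423·L_1 + 1088·L_2 + 2325·L_3 + 4392·L_4
Only the coefficient of z^4 is needed; take it from each L_i and combine:
120·(1/24) + 423·(-1/6) + 1088·(1/4) + 2325·(-1/6) + 4392·(1/24) = 2

2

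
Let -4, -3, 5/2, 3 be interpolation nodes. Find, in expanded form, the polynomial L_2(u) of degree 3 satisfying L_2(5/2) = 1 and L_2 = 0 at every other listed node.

L_2(u) = -(8/143)u^3 - (32/143)u^2 + (72/143)u + 288/143

L_2(u) = (u + 4)(u + 3)(u - 3) / [(13/2)·(11/2)·(-1/2)]
       = (u^3 + 4u^2 - 9u - 36) / (-143/8)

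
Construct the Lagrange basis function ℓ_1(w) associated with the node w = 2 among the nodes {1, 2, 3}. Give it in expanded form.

ℓ_1(w) = -w^2 + 4w - 3

ℓ_1(w) = (w - 1)(w - 3) / [(1)·(-1)]
       = (w^2 - 4w + 3) / (-1)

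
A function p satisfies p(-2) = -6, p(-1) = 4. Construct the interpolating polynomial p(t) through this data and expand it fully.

Build the Lagrange basis polynomials:
L_0(t) = (t + 1) / [-1] = -t - 1
L_1(t) = (t + 2) / [1] = t + 2
p(t) = (-6)·L_0 + 4·L_1
  (-6)·L_0(t) = 6t + 6
  4·L_1(t) = 4t + 8
Adding term by term: 10t + 14

p(t) = 10t + 14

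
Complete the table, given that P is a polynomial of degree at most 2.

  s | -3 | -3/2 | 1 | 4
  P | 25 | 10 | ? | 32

5

The 3 known values determine P uniquely (degree ≤ 2).
Evaluate each Lagrange basis at s = 1:
L_0(1) = (5/2)·(-3)/[(-3/2)·(-7)] = -5/7
L_1(1) = (4)·(-3)/[(3/2)·(-11/2)] = 16/11
L_2(1) = (4)·(5/2)/[(7)·(11/2)] = 20/77
Sum: 25·(-5/7) + 10·(16/11) + 32·(20/77) = 5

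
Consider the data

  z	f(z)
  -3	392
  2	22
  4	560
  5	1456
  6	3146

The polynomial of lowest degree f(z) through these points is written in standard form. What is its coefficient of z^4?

The leading coefficient equals the top divided difference f[-3,2,4,5,6].
f[-3,2] = (22 - 392) / (2 - (-3)) = -74
f[2,4] = (560 - 22) / (4 - 2) = 269
f[4,5] = (1456 - 560) / (5 - 4) = 896
f[5,6] = (3146 - 1456) / (6 - 5) = 1690
f[-3,2,4] = (269 - (-74)) / (4 - (-3)) = 49
f[2,4,5] = (896 - 269) / (5 - 2) = 209
f[4,5,6] = (1690 - 896) / (6 - 4) = 397
f[-3,2,4,5] = (209 - 49) / (5 - (-3)) = 20
f[2,4,5,6] = (397 - 209) / (6 - 2) = 47
f[-3,2,4,5,6] = (47 - 20) / (6 - (-3)) = 3

3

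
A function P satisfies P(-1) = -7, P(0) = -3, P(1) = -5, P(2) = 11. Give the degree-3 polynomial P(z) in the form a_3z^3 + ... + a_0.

L_0(z) = z(z - 1)(z - 2) / [-6] = -(1/6)z^3 + (1/2)z^2 - (1/3)z
L_1(z) = (z + 1)(z - 1)(z - 2) / [2] = (1/2)z^3 - z^2 - (1/2)z + 1
L_2(z) = (z + 1)z(z - 2) / [-2] = -(1/2)z^3 + (1/2)z^2 + z
L_3(z) = (z + 1)z(z - 1) / [6] = (1/6)z^3 - (1/6)z
P(z) = (-7)·L_0 + (-3)·L_1 + (-5)·L_2 + 11·L_3
  (-7)·L_0(z) = (7/6)z^3 - (7/2)z^2 + (7/3)z
  (-3)·L_1(z) = -(3/2)z^3 + 3z^2 + (3/2)z - 3
  (-5)·L_2(z) = (5/2)z^3 - (5/2)z^2 - 5z
  11·L_3(z) = (11/6)z^3 - (11/6)z
Adding term by term: 4z^3 - 3z^2 - 3z - 3

P(z) = 4z^3 - 3z^2 - 3z - 3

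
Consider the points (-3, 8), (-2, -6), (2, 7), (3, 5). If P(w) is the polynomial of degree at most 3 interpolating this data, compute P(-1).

L_0(-1) = (1)·(-3)·(-4)/[(-1)·(-5)·(-6)] = -2/5
L_1(-1) = (2)·(-3)·(-4)/[(1)·(-4)·(-5)] = 6/5
L_2(-1) = (2)·(1)·(-4)/[(5)·(4)·(-1)] = 2/5
L_3(-1) = (2)·(1)·(-3)/[(6)·(5)·(1)] = -1/5
Sum: 8·(-2/5) + (-6)·(6/5) + 7·(2/5) + 5·(-1/5) = -43/5

-43/5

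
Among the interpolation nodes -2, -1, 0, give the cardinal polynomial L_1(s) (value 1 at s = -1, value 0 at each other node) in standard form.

L_1(s) = (s + 2)s / [(1)·(-1)]
       = (s^2 + 2s) / (-1)

L_1(s) = -s^2 - 2s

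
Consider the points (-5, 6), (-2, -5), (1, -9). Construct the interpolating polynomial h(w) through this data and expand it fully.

h(w) = (7/18)w^2 - (17/18)w - 76/9

Build the Lagrange basis polynomials:
L_0(w) = (w + 2)(w - 1) / [18] = (1/18)w^2 + (1/18)w - 1/9
L_1(w) = (w + 5)(w - 1) / [-9] = -(1/9)w^2 - (4/9)w + 5/9
L_2(w) = (w + 5)(w + 2) / [18] = (1/18)w^2 + (7/18)w + 5/9
h(w) = 6·L_0 + (-5)·L_1 + (-9)·L_2
  6·L_0(w) = (1/3)w^2 + (1/3)w - 2/3
  (-5)·L_1(w) = (5/9)w^2 + (20/9)w - 25/9
  (-9)·L_2(w) = -(1/2)w^2 - (7/2)w - 5
Adding term by term: (7/18)w^2 - (17/18)w - 76/9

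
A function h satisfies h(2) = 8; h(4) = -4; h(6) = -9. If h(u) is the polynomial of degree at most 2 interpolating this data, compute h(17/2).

Evaluate each Lagrange basis at u = 17/2:
L_0(17/2) = (9/2)·(5/2)/[(-2)·(-4)] = 45/32
L_1(17/2) = (13/2)·(5/2)/[(2)·(-2)] = -65/16
L_2(17/2) = (13/2)·(9/2)/[(4)·(2)] = 117/32
Sum: 8·(45/32) + (-4)·(-65/16) + (-9)·(117/32) = -173/32

-173/32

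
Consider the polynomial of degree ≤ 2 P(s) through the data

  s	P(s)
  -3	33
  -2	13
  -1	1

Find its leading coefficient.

Build the Lagrange basis polynomials:
L_0(s) = (s + 2)(s + 1) / [2] = (1/2)s^2 + (3/2)s + 1
L_1(s) = (s + 3)(s + 1) / [-1] = -s^2 - 4s - 3
L_2(s) = (s + 3)(s + 2) / [2] = (1/2)s^2 + (5/2)s + 3
P(s) = 33·L_0 + 13·L_1 + 1·L_2
Only the coefficient of s^2 is needed; take it from each L_i and combine:
33·(1/2) + 13·(-1) + 1·(1/2) = 4

4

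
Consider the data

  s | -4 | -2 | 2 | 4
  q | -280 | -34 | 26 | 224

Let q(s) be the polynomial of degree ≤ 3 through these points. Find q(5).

449

Using Newton's divided-difference form:
q[-4,-2] = (-34 - (-280)) / (-2 - (-4)) = 123
q[-2,2] = (26 - (-34)) / (2 - (-2)) = 15
q[2,4] = (224 - 26) / (4 - 2) = 99
q[-4,-2,2] = (15 - 123) / (2 - (-4)) = -18
q[-2,2,4] = (99 - 15) / (4 - (-2)) = 14
q[-4,-2,2,4] = (14 - (-18)) / (4 - (-4)) = 4
q(5) = -280 + 123·(9) + (-18)·(9)·(7) + 4·(9)·(7)·(3) = 449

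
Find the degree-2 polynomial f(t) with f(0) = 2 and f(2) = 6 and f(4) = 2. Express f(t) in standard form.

L_0(t) = (t - 2)(t - 4) / [8] = (1/8)t^2 - (3/4)t + 1
L_1(t) = t(t - 4) / [-4] = -(1/4)t^2 + t
L_2(t) = t(t - 2) / [8] = (1/8)t^2 - (1/4)t
f(t) = 2·L_0 + 6·L_1 + 2·L_2
  2·L_0(t) = (1/4)t^2 - (3/2)t + 2
  6·L_1(t) = -(3/2)t^2 + 6t
  2·L_2(t) = (1/4)t^2 - (1/2)t
Adding term by term: -t^2 + 4t + 2

f(t) = -t^2 + 4t + 2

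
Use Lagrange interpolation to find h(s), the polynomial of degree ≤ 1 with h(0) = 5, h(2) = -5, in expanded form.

Build the Lagrange basis polynomials:
L_0(s) = (s - 2) / [-2] = -(1/2)s + 1
L_1(s) = s / [2] = (1/2)s
h(s) = 5·L_0 + (-5)·L_1
  5·L_0(s) = -(5/2)s + 5
  (-5)·L_1(s) = -(5/2)s
Adding term by term: -5s + 5

h(s) = -5s + 5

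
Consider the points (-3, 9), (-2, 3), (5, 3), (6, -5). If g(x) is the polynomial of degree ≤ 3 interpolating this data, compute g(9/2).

Using Newton's divided-difference form:
g[-3,-2] = (3 - 9) / (-2 - (-3)) = -6
g[-2,5] = (3 - 3) / (5 - (-2)) = 0
g[5,6] = (-5 - 3) / (6 - 5) = -8
g[-3,-2,5] = (0 - (-6)) / (5 - (-3)) = 3/4
g[-2,5,6] = (-8 - 0) / (6 - (-2)) = -1
g[-3,-2,5,6] = (-1 - 3/4) / (6 - (-3)) = -7/36
g(9/2) = 9 + (-6)·(15/2) + (3/4)·(15/2)·(13/2) + (-7/36)·(15/2)·(13/2)·(-1/2) = 509/96

509/96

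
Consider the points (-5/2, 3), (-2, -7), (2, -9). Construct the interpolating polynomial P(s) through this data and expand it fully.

P(s) = (13/3)s^2 - (1/2)s - 76/3

Build the Lagrange basis polynomials:
L_0(s) = (s + 2)(s - 2) / [9/4] = (4/9)s^2 - 16/9
L_1(s) = (s + 5/2)(s - 2) / [-2] = -(1/2)s^2 - (1/4)s + 5/2
L_2(s) = (s + 5/2)(s + 2) / [18] = (1/18)s^2 + (1/4)s + 5/18
P(s) = 3·L_0 + (-7)·L_1 + (-9)·L_2
  3·L_0(s) = (4/3)s^2 - 16/3
  (-7)·L_1(s) = (7/2)s^2 + (7/4)s - 35/2
  (-9)·L_2(s) = -(1/2)s^2 - (9/4)s - 5/2
Adding term by term: (13/3)s^2 - (1/2)s - 76/3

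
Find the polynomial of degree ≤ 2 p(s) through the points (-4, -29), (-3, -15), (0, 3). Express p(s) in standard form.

p(s) = -2s^2 + 3

Newton's divided differences:
p[-4,-3] = (-15 - (-29)) / (-3 - (-4)) = 14
p[-3,0] = (3 - (-15)) / (0 - (-3)) = 6
p[-4,-3,0] = (6 - 14) / (0 - (-4)) = -2
p(s) = -29 + 14·(s + 4) + (-2)·(s + 4)(s + 3)
Expanding: p(s) = -2s^2 + 3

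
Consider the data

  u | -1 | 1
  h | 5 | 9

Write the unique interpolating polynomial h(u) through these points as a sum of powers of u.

h(u) = 2u + 7

L_0(u) = (u - 1) / [-2] = -(1/2)u + 1/2
L_1(u) = (u + 1) / [2] = (1/2)u + 1/2
h(u) = 5·L_0 + 9·L_1
  5·L_0(u) = -(5/2)u + 5/2
  9·L_1(u) = (9/2)u + 9/2
Adding term by term: 2u + 7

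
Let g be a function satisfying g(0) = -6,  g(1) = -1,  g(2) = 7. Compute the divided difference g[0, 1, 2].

3/2

g[0,1] = (-1 - (-6)) / (1 - 0) = 5
g[1,2] = (7 - (-1)) / (2 - 1) = 8
g[0,1,2] = (8 - 5) / (2 - 0) = 3/2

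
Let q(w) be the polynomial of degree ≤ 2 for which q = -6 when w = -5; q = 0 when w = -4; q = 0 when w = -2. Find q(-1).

Evaluate each Lagrange basis at w = -1:
L_0(-1) = (3)·(1)/[(-1)·(-3)] = 1
L_1(-1) = (4)·(1)/[(1)·(-2)] = -2
L_2(-1) = (4)·(3)/[(3)·(2)] = 2
Sum: (-6)·(1) + 0 + 0 = -6

-6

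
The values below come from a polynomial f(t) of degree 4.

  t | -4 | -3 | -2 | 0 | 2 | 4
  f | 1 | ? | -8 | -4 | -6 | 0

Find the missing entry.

-973/128

The 5 known values determine f uniquely (degree ≤ 4).
L_0(-3) = (-1)·(-3)·(-5)·(-7)/[(-2)·(-4)·(-6)·(-8)] = 35/128
L_1(-3) = (1)·(-3)·(-5)·(-7)/[(2)·(-2)·(-4)·(-6)] = 35/32
L_2(-3) = (1)·(-1)·(-5)·(-7)/[(4)·(2)·(-2)·(-4)] = -35/64
L_3(-3) = (1)·(-1)·(-3)·(-7)/[(6)·(4)·(2)·(-2)] = 7/32
L_4(-3) = (1)·(-1)·(-3)·(-5)/[(8)·(6)·(4)·(2)] = -5/128
Sum: 1·(35/128) + (-8)·(35/32) + (-4)·(-35/64) + (-6)·(7/32) + 0 = -973/128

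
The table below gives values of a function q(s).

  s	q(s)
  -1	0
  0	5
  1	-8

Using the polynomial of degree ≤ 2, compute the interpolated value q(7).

Using Newton's divided-difference form:
q[-1,0] = (5 - 0) / (0 - (-1)) = 5
q[0,1] = (-8 - 5) / (1 - 0) = -13
q[-1,0,1] = (-13 - 5) / (1 - (-1)) = -9
q(7) = 0 + 5·(8) + (-9)·(8)·(7) = -464

-464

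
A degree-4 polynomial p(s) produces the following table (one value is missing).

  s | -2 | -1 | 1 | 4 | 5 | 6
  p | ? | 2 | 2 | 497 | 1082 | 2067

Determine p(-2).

11

The 5 known values determine p uniquely (degree ≤ 4).
Evaluate each Lagrange basis at s = -2:
L_0(-2) = (-3)·(-6)·(-7)·(-8)/[(-2)·(-5)·(-6)·(-7)] = 12/5
L_1(-2) = (-1)·(-6)·(-7)·(-8)/[(2)·(-3)·(-4)·(-5)] = -14/5
L_2(-2) = (-1)·(-3)·(-7)·(-8)/[(5)·(3)·(-1)·(-2)] = 28/5
L_3(-2) = (-1)·(-3)·(-6)·(-8)/[(6)·(4)·(1)·(-1)] = -6
L_4(-2) = (-1)·(-3)·(-6)·(-7)/[(7)·(5)·(2)·(1)] = 9/5
Sum: 2·(12/5) + 2·(-14/5) + 497·(28/5) + 1082·(-6) + 2067·(9/5) = 11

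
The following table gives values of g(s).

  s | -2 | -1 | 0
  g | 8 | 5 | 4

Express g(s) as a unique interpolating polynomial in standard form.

L_0(s) = (s + 1)s / [2] = (1/2)s^2 + (1/2)s
L_1(s) = (s + 2)s / [-1] = -s^2 - 2s
L_2(s) = (s + 2)(s + 1) / [2] = (1/2)s^2 + (3/2)s + 1
g(s) = 8·L_0 + 5·L_1 + 4·L_2
  8·L_0(s) = 4s^2 + 4s
  5·L_1(s) = -5s^2 - 10s
  4·L_2(s) = 2s^2 + 6s + 4
Adding term by term: s^2 + 4

g(s) = s^2 + 4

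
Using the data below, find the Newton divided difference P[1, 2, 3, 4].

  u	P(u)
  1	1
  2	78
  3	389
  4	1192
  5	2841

43

P[1,2] = (78 - 1) / (2 - 1) = 77
P[2,3] = (389 - 78) / (3 - 2) = 311
P[3,4] = (1192 - 389) / (4 - 3) = 803
P[1,2,3] = (311 - 77) / (3 - 1) = 117
P[2,3,4] = (803 - 311) / (4 - 2) = 246
P[1,2,3,4] = (246 - 117) / (4 - 1) = 43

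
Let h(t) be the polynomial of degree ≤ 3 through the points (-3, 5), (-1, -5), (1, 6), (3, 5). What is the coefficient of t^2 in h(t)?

9/16

Build the Lagrange basis polynomials:
L_0(t) = (t + 1)(t - 1)(t - 3) / [-48] = -(1/48)t^3 + (1/16)t^2 + (1/48)t - 1/16
L_1(t) = (t + 3)(t - 1)(t - 3) / [16] = (1/16)t^3 - (1/16)t^2 - (9/16)t + 9/16
L_2(t) = (t + 3)(t + 1)(t - 3) / [-16] = -(1/16)t^3 - (1/16)t^2 + (9/16)t + 9/16
L_3(t) = (t + 3)(t + 1)(t - 1) / [48] = (1/48)t^3 + (1/16)t^2 - (1/48)t - 1/16
h(t) = 5·L_0 + (-5)·L_1 + 6·L_2 + 5·L_3
Only the coefficient of t^2 is needed; take it from each L_i and combine:
5·(1/16) + (-5)·(-1/16) + 6·(-1/16) + 5·(1/16) = 9/16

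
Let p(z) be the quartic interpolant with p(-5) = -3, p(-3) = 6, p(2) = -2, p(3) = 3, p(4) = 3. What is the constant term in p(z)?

-60/7

Build the Lagrange basis polynomials:
L_0(z) = (z + 3)(z - 2)(z - 3)(z - 4) / [1008] = (1/1008)z^4 - (1/168)z^3 - (1/1008)z^2 + (3/56)z - 1/14
L_1(z) = (z + 5)(z - 2)(z - 3)(z - 4) / [-420] = -(1/420)z^4 + (1/105)z^3 + (19/420)z^2 - (53/210)z + 2/7
L_2(z) = (z + 5)(z + 3)(z - 3)(z - 4) / [70] = (1/70)z^4 + (1/70)z^3 - (29/70)z^2 - (9/70)z + 18/7
L_3(z) = (z + 5)(z + 3)(z - 2)(z - 4) / [-48] = -(1/48)z^4 - (1/24)z^3 + (25/48)z^2 + (13/24)z - 5/2
L_4(z) = (z + 5)(z + 3)(z - 2)(z - 3) / [126] = (1/126)z^4 + (1/42)z^3 - (19/126)z^2 - (3/14)z + 5/7
p(z) = (-3)·L_0 + 6·L_1 + (-2)·L_2 + 3·L_3 + 3·L_4
Only the constant term is needed; take it from each L_i and combine:
(-3)·(-1/14) + 6·(2/7) + (-2)·(18/7) + 3·(-5/2) + 3·(5/7) = -60/7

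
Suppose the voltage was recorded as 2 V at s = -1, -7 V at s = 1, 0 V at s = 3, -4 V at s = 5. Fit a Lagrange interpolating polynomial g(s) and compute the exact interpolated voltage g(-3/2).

Evaluate each Lagrange basis at s = -3/2:
L_0(-3/2) = (-5/2)·(-9/2)·(-13/2)/[(-2)·(-4)·(-6)] = 195/128
L_1(-3/2) = (-1/2)·(-9/2)·(-13/2)/[(2)·(-2)·(-4)] = -117/128
L_2(-3/2) = (-1/2)·(-5/2)·(-13/2)/[(4)·(2)·(-2)] = 65/128
L_3(-3/2) = (-1/2)·(-5/2)·(-9/2)/[(6)·(4)·(2)] = -15/128
Sum: 2·(195/128) + (-7)·(-117/128) + 0 + (-4)·(-15/128) = 1269/128

1269/128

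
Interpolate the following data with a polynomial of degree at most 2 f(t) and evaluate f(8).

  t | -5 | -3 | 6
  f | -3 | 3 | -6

Evaluate each Lagrange basis at t = 8:
L_0(8) = (11)·(2)/[(-2)·(-11)] = 1
L_1(8) = (13)·(2)/[(2)·(-9)] = -13/9
L_2(8) = (13)·(11)/[(11)·(9)] = 13/9
Sum: (-3)·(1) + 3·(-13/9) + (-6)·(13/9) = -16

-16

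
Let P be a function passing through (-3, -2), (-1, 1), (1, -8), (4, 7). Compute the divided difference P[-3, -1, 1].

-3/2

P[-3,-1] = (1 - (-2)) / (-1 - (-3)) = 3/2
P[-1,1] = (-8 - 1) / (1 - (-1)) = -9/2
P[-3,-1,1] = (-9/2 - 3/2) / (1 - (-3)) = -3/2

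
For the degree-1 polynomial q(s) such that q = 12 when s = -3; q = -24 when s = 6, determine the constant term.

L_0(s) = (s - 6) / [-9] = -(1/9)s + 2/3
L_1(s) = (s + 3) / [9] = (1/9)s + 1/3
q(s) = 12·L_0 + (-24)·L_1
Only the constant term is needed; take it from each L_i and combine:
12·(2/3) + (-24)·(1/3) = 0

0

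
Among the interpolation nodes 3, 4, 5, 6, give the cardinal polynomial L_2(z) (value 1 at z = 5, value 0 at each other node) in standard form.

L_2(z) = (z - 3)(z - 4)(z - 6) / [(2)·(1)·(-1)]
       = (z^3 - 13z^2 + 54z - 72) / (-2)

L_2(z) = -(1/2)z^3 + (13/2)z^2 - 27z + 36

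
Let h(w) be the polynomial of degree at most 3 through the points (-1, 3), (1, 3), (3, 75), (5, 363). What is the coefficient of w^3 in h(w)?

The leading coefficient equals the top divided difference h[-1,1,3,5].
h[-1,1] = (3 - 3) / (1 - (-1)) = 0
h[1,3] = (75 - 3) / (3 - 1) = 36
h[3,5] = (363 - 75) / (5 - 3) = 144
h[-1,1,3] = (36 - 0) / (3 - (-1)) = 9
h[1,3,5] = (144 - 36) / (5 - 1) = 27
h[-1,1,3,5] = (27 - 9) / (5 - (-1)) = 3

3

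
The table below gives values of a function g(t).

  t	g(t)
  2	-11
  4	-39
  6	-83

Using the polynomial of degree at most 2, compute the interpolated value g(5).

-59

Using Newton's divided-difference form:
g[2,4] = (-39 - (-11)) / (4 - 2) = -14
g[4,6] = (-83 - (-39)) / (6 - 4) = -22
g[2,4,6] = (-22 - (-14)) / (6 - 2) = -2
g(5) = -11 + (-14)·(3) + (-2)·(3)·(1) = -59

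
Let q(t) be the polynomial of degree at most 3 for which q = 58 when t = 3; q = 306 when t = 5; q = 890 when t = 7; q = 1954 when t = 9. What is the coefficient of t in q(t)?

Build the Lagrange basis polynomials:
L_0(t) = (t - 5)(t - 7)(t - 9) / [-48] = -(1/48)t^3 + (7/16)t^2 - (143/48)t + 105/16
L_1(t) = (t - 3)(t - 7)(t - 9) / [16] = (1/16)t^3 - (19/16)t^2 + (111/16)t - 189/16
L_2(t) = (t - 3)(t - 5)(t - 9) / [-16] = -(1/16)t^3 + (17/16)t^2 - (87/16)t + 135/16
L_3(t) = (t - 3)(t - 5)(t - 7) / [48] = (1/48)t^3 - (5/16)t^2 + (71/48)t - 35/16
q(t) = 58·L_0 + 306·L_1 + 890·L_2 + 1954·L_3
Only the coefficient of t is needed; take it from each L_i and combine:
58·(-143/48) + 306·(111/16) + 890·(-87/16) + 1954·(71/48) = 1

1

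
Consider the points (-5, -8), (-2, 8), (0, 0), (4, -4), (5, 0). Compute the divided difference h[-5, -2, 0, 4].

71/270

h[-5,-2] = (8 - (-8)) / (-2 - (-5)) = 16/3
h[-2,0] = (0 - 8) / (0 - (-2)) = -4
h[0,4] = (-4 - 0) / (4 - 0) = -1
h[-5,-2,0] = (-4 - 16/3) / (0 - (-5)) = -28/15
h[-2,0,4] = (-1 - (-4)) / (4 - (-2)) = 1/2
h[-5,-2,0,4] = (1/2 - (-28/15)) / (4 - (-5)) = 71/270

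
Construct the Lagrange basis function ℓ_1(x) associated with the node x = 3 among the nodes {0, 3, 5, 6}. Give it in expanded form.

ℓ_1(x) = (1/18)x^3 - (11/18)x^2 + (5/3)x

ℓ_1(x) = x(x - 5)(x - 6) / [(3)·(-2)·(-3)]
       = (x^3 - 11x^2 + 30x) / (18)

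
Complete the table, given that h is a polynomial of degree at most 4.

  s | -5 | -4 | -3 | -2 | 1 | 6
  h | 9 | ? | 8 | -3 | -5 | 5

The 5 known values determine h uniquely (degree ≤ 4).
Evaluate each Lagrange basis at s = -4:
L_0(-4) = (-1)·(-2)·(-5)·(-10)/[(-2)·(-3)·(-6)·(-11)] = 25/99
L_1(-4) = (1)·(-2)·(-5)·(-10)/[(2)·(-1)·(-4)·(-9)] = 25/18
L_2(-4) = (1)·(-1)·(-5)·(-10)/[(3)·(1)·(-3)·(-8)] = -25/36
L_3(-4) = (1)·(-1)·(-2)·(-10)/[(6)·(4)·(3)·(-5)] = 1/18
L_4(-4) = (1)·(-1)·(-2)·(-5)/[(11)·(9)·(8)·(5)] = -1/396
Sum: 9·(25/99) + 8·(25/18) + (-3)·(-25/36) + (-5)·(1/18) + 5·(-1/396) = 3005/198

3005/198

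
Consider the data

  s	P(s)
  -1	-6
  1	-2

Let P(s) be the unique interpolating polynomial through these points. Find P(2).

0

L_0(2) = (1)/[(-2)] = -1/2
L_1(2) = (3)/[(2)] = 3/2
Sum: (-6)·(-1/2) + (-2)·(3/2) = 0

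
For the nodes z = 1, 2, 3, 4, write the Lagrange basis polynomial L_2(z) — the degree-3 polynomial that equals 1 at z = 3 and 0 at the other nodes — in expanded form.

L_2(z) = (z - 1)(z - 2)(z - 4) / [(2)·(1)·(-1)]
       = (z^3 - 7z^2 + 14z - 8) / (-2)

L_2(z) = -(1/2)z^3 + (7/2)z^2 - 7z + 4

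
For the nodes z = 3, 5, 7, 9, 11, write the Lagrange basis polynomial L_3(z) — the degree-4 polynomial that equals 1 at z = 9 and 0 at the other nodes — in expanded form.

L_3(z) = -(1/96)z^4 + (13/48)z^3 - (59/24)z^2 + (443/48)z - 385/32

L_3(z) = (z - 3)(z - 5)(z - 7)(z - 11) / [(6)·(4)·(2)·(-2)]
       = (z^4 - 26z^3 + 236z^2 - 886z + 1155) / (-96)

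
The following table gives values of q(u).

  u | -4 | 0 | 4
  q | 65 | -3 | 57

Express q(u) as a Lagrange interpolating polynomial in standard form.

Build the Lagrange basis polynomials:
L_0(u) = u(u - 4) / [32] = (1/32)u^2 - (1/8)u
L_1(u) = (u + 4)(u - 4) / [-16] = -(1/16)u^2 + 1
L_2(u) = (u + 4)u / [32] = (1/32)u^2 + (1/8)u
q(u) = 65·L_0 + (-3)·L_1 + 57·L_2
  65·L_0(u) = (65/32)u^2 - (65/8)u
  (-3)·L_1(u) = (3/16)u^2 - 3
  57·L_2(u) = (57/32)u^2 + (57/8)u
Adding term by term: 4u^2 - u - 3

q(u) = 4u^2 - u - 3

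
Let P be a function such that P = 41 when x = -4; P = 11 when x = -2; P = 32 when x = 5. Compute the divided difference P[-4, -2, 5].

2

P[-4,-2] = (11 - 41) / (-2 - (-4)) = -15
P[-2,5] = (32 - 11) / (5 - (-2)) = 3
P[-4,-2,5] = (3 - (-15)) / (5 - (-4)) = 2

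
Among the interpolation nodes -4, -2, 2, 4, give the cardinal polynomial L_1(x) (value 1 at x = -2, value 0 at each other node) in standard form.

L_1(x) = (x + 4)(x - 2)(x - 4) / [(2)·(-4)·(-6)]
       = (x^3 - 2x^2 - 16x + 32) / (48)

L_1(x) = (1/48)x^3 - (1/24)x^2 - (1/3)x + 2/3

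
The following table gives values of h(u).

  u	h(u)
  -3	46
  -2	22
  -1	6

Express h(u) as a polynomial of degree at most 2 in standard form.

h(u) = 4u^2 - 4u - 2

L_0(u) = (u + 2)(u + 1) / [2] = (1/2)u^2 + (3/2)u + 1
L_1(u) = (u + 3)(u + 1) / [-1] = -u^2 - 4u - 3
L_2(u) = (u + 3)(u + 2) / [2] = (1/2)u^2 + (5/2)u + 3
h(u) = 46·L_0 + 22·L_1 + 6·L_2
  46·L_0(u) = 23u^2 + 69u + 46
  22·L_1(u) = -22u^2 - 88u - 66
  6·L_2(u) = 3u^2 + 15u + 18
Adding term by term: 4u^2 - 4u - 2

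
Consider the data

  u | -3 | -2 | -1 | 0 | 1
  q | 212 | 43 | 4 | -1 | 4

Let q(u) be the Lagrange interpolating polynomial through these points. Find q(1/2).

-17/16

Evaluate each Lagrange basis at u = 1/2:
L_0(1/2) = (5/2)·(3/2)·(1/2)·(-1/2)/[(-1)·(-2)·(-3)·(-4)] = -5/128
L_1(1/2) = (7/2)·(3/2)·(1/2)·(-1/2)/[(1)·(-1)·(-2)·(-3)] = 7/32
L_2(1/2) = (7/2)·(5/2)·(1/2)·(-1/2)/[(2)·(1)·(-1)·(-2)] = -35/64
L_3(1/2) = (7/2)·(5/2)·(3/2)·(-1/2)/[(3)·(2)·(1)·(-1)] = 35/32
L_4(1/2) = (7/2)·(5/2)·(3/2)·(1/2)/[(4)·(3)·(2)·(1)] = 35/128
Sum: 212·(-5/128) + 43·(7/32) + 4·(-35/64) + (-1)·(35/32) + 4·(35/128) = -17/16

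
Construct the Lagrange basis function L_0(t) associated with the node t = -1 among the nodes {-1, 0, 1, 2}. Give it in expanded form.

L_0(t) = -(1/6)t^3 + (1/2)t^2 - (1/3)t

L_0(t) = t(t - 1)(t - 2) / [(-1)·(-2)·(-3)]
       = (t^3 - 3t^2 + 2t) / (-6)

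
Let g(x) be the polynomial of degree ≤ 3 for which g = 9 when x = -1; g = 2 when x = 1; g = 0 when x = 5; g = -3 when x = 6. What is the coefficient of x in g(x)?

Build the Lagrange basis polynomials:
L_0(x) = (x - 1)(x - 5)(x - 6) / [-84] = -(1/84)x^3 + (1/7)x^2 - (41/84)x + 5/14
L_1(x) = (x + 1)(x - 5)(x - 6) / [40] = (1/40)x^3 - (1/4)x^2 + (19/40)x + 3/4
L_2(x) = (x + 1)(x - 1)(x - 6) / [-24] = -(1/24)x^3 + (1/4)x^2 + (1/24)x - 1/4
L_3(x) = (x + 1)(x - 1)(x - 5) / [35] = (1/35)x^3 - (1/7)x^2 - (1/35)x + 1/7
g(x) = 9·L_0 + 2·L_1 + 0·L_2 + (-3)·L_3
Only the coefficient of x is needed; take it from each L_i and combine:
9·(-41/84) + 2·(19/40) + 0·(1/24) + (-3)·(-1/35) = -47/14

-47/14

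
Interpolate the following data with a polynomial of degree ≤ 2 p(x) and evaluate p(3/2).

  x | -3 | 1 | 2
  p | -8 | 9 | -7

161/80

L_0(3/2) = (1/2)·(-1/2)/[(-4)·(-5)] = -1/80
L_1(3/2) = (9/2)·(-1/2)/[(4)·(-1)] = 9/16
L_2(3/2) = (9/2)·(1/2)/[(5)·(1)] = 9/20
Sum: (-8)·(-1/80) + 9·(9/16) + (-7)·(9/20) = 161/80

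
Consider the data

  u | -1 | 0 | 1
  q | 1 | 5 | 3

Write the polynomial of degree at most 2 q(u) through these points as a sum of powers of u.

q(u) = -3u^2 + u + 5

Newton's divided differences:
q[-1,0] = (5 - 1) / (0 - (-1)) = 4
q[0,1] = (3 - 5) / (1 - 0) = -2
q[-1,0,1] = (-2 - 4) / (1 - (-1)) = -3
q(u) = 1 + 4·(u + 1) + (-3)·(u + 1)u
Expanding: q(u) = -3u^2 + u + 5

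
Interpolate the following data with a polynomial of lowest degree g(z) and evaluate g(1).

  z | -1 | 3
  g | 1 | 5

Evaluate each Lagrange basis at z = 1:
L_0(1) = (-2)/[(-4)] = 1/2
L_1(1) = (2)/[(4)] = 1/2
Sum: 1·(1/2) + 5·(1/2) = 3

3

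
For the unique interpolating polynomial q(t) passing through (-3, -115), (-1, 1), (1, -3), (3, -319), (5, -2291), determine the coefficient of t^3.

Build the Lagrange basis polynomials:
L_0(t) = (t + 1)(t - 1)(t - 3)(t - 5) / [384] = (1/384)t^4 - (1/48)t^3 + (7/192)t^2 + (1/48)t - 5/128
L_1(t) = (t + 3)(t - 1)(t - 3)(t - 5) / [-96] = -(1/96)t^4 + (1/16)t^3 + (1/24)t^2 - (9/16)t + 15/32
L_2(t) = (t + 3)(t + 1)(t - 3)(t - 5) / [64] = (1/64)t^4 - (1/16)t^3 - (7/32)t^2 + (9/16)t + 45/64
L_3(t) = (t + 3)(t + 1)(t - 1)(t - 5) / [-96] = -(1/96)t^4 + (1/48)t^3 + (1/6)t^2 - (1/48)t - 5/32
L_4(t) = (t + 3)(t + 1)(t - 1)(t - 3) / [384] = (1/384)t^4 - (5/192)t^2 + 3/128
q(t) = (-115)·L_0 + 1·L_1 + (-3)·L_2 + (-319)·L_3 + (-2291)·L_4
Only the coefficient of t^3 is needed; take it from each L_i and combine:
(-115)·(-1/48) + 1·(1/16) + (-3)·(-1/16) + (-319)·(1/48) + (-2291)·(0) = -4

-4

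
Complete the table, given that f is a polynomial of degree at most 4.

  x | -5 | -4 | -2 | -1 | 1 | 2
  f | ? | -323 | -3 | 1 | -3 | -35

The 5 known values determine f uniquely (degree ≤ 4).
L_0(-5) = (-3)·(-4)·(-6)·(-7)/[(-2)·(-3)·(-5)·(-6)] = 14/5
L_1(-5) = (-1)·(-4)·(-6)·(-7)/[(2)·(-1)·(-3)·(-4)] = -7
L_2(-5) = (-1)·(-3)·(-6)·(-7)/[(3)·(1)·(-2)·(-3)] = 7
L_3(-5) = (-1)·(-3)·(-4)·(-7)/[(5)·(3)·(2)·(-1)] = -14/5
L_4(-5) = (-1)·(-3)·(-4)·(-6)/[(6)·(4)·(3)·(1)] = 1
Sum: (-323)·(14/5) + (-3)·(-7) + 1·(7) + (-3)·(-14/5) + (-35)·(1) = -903

-903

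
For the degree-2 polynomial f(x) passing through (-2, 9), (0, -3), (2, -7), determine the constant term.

-3

Build the Lagrange basis polynomials:
L_0(x) = x(x - 2) / [8] = (1/8)x^2 - (1/4)x
L_1(x) = (x + 2)(x - 2) / [-4] = -(1/4)x^2 + 1
L_2(x) = (x + 2)x / [8] = (1/8)x^2 + (1/4)x
f(x) = 9·L_0 + (-3)·L_1 + (-7)·L_2
Only the constant term is needed; take it from each L_i and combine:
9·(0) + (-3)·(1) + (-7)·(0) = -3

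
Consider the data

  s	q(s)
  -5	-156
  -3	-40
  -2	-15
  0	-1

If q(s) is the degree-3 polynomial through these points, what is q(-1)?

-4

Evaluate each Lagrange basis at s = -1:
L_0(-1) = (2)·(1)·(-1)/[(-2)·(-3)·(-5)] = 1/15
L_1(-1) = (4)·(1)·(-1)/[(2)·(-1)·(-3)] = -2/3
L_2(-1) = (4)·(2)·(-1)/[(3)·(1)·(-2)] = 4/3
L_3(-1) = (4)·(2)·(1)/[(5)·(3)·(2)] = 4/15
Sum: (-156)·(1/15) + (-40)·(-2/3) + (-15)·(4/3) + (-1)·(4/15) = -4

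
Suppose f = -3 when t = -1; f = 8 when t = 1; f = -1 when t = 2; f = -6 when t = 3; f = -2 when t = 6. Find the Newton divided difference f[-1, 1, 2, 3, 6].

f[-1,1] = (8 - (-3)) / (1 - (-1)) = 11/2
f[1,2] = (-1 - 8) / (2 - 1) = -9
f[2,3] = (-6 - (-1)) / (3 - 2) = -5
f[3,6] = (-2 - (-6)) / (6 - 3) = 4/3
f[-1,1,2] = (-9 - 11/2) / (2 - (-1)) = -29/6
f[1,2,3] = (-5 - (-9)) / (3 - 1) = 2
f[2,3,6] = (4/3 - (-5)) / (6 - 2) = 19/12
f[-1,1,2,3] = (2 - (-29/6)) / (3 - (-1)) = 41/24
f[1,2,3,6] = (19/12 - 2) / (6 - 1) = -1/12
f[-1,1,2,3,6] = (-1/12 - 41/24) / (6 - (-1)) = -43/168

-43/168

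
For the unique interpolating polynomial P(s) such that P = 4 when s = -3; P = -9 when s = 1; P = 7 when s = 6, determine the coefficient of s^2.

L_0(s) = (s - 1)(s - 6) / [36] = (1/36)s^2 - (7/36)s + 1/6
L_1(s) = (s + 3)(s - 6) / [-20] = -(1/20)s^2 + (3/20)s + 9/10
L_2(s) = (s + 3)(s - 1) / [45] = (1/45)s^2 + (2/45)s - 1/15
P(s) = 4·L_0 + (-9)·L_1 + 7·L_2
Only the coefficient of s^2 is needed; take it from each L_i and combine:
4·(1/36) + (-9)·(-1/20) + 7·(1/45) = 43/60

43/60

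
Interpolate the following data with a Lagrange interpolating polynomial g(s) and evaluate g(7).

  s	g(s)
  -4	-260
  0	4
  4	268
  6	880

1390

L_0(7) = (7)·(3)·(1)/[(-4)·(-8)·(-10)] = -21/320
L_1(7) = (11)·(3)·(1)/[(4)·(-4)·(-6)] = 11/32
L_2(7) = (11)·(7)·(1)/[(8)·(4)·(-2)] = -77/64
L_3(7) = (11)·(7)·(3)/[(10)·(6)·(2)] = 77/40
Sum: (-260)·(-21/320) + 4·(11/32) + 268·(-77/64) + 880·(77/40) = 1390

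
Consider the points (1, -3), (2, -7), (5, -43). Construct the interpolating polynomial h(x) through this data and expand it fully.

h(x) = -2x^2 + 2x - 3

L_0(x) = (x - 2)(x - 5) / [4] = (1/4)x^2 - (7/4)x + 5/2
L_1(x) = (x - 1)(x - 5) / [-3] = -(1/3)x^2 + 2x - 5/3
L_2(x) = (x - 1)(x - 2) / [12] = (1/12)x^2 - (1/4)x + 1/6
h(x) = (-3)·L_0 + (-7)·L_1 + (-43)·L_2
  (-3)·L_0(x) = -(3/4)x^2 + (21/4)x - 15/2
  (-7)·L_1(x) = (7/3)x^2 - 14x + 35/3
  (-43)·L_2(x) = -(43/12)x^2 + (43/4)x - 43/6
Adding term by term: -2x^2 + 2x - 3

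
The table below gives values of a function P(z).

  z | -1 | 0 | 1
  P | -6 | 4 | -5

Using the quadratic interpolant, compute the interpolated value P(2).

-33

Evaluate each Lagrange basis at z = 2:
L_0(2) = (2)·(1)/[(-1)·(-2)] = 1
L_1(2) = (3)·(1)/[(1)·(-1)] = -3
L_2(2) = (3)·(2)/[(2)·(1)] = 3
Sum: (-6)·(1) + 4·(-3) + (-5)·(3) = -33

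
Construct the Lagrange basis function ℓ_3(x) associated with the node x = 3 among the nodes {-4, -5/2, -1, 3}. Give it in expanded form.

ℓ_3(x) = (1/154)x^3 + (15/308)x^2 + (3/28)x + 5/77

ℓ_3(x) = (x + 4)(x + 5/2)(x + 1) / [(7)·(11/2)·(4)]
       = (x^3 + (15/2)x^2 + (33/2)x + 10) / (154)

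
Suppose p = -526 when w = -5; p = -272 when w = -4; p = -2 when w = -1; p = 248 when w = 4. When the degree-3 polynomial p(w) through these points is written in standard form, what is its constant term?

L_0(w) = (w + 4)(w + 1)(w - 4) / [-36] = -(1/36)w^3 - (1/36)w^2 + (4/9)w + 4/9
L_1(w) = (w + 5)(w + 1)(w - 4) / [24] = (1/24)w^3 + (1/12)w^2 - (19/24)w - 5/6
L_2(w) = (w + 5)(w + 4)(w - 4) / [-60] = -(1/60)w^3 - (1/12)w^2 + (4/15)w + 4/3
L_3(w) = (w + 5)(w + 4)(w + 1) / [360] = (1/360)w^3 + (1/36)w^2 + (29/360)w + 1/18
p(w) = (-526)·L_0 + (-272)·L_1 + (-2)·L_2 + 248·L_3
Only the constant term is needed; take it from each L_i and combine:
(-526)·(4/9) + (-272)·(-5/6) + (-2)·(4/3) + 248·(1/18) = 4

4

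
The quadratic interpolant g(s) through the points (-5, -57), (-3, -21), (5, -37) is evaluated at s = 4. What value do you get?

Using Newton's divided-difference form:
g[-5,-3] = (-21 - (-57)) / (-3 - (-5)) = 18
g[-3,5] = (-37 - (-21)) / (5 - (-3)) = -2
g[-5,-3,5] = (-2 - 18) / (5 - (-5)) = -2
g(4) = -57 + 18·(9) + (-2)·(9)·(7) = -21

-21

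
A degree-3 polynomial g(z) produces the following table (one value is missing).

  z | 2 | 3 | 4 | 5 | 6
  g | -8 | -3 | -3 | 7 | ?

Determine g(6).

The 4 known values determine g uniquely (degree ≤ 3).
Evaluate each Lagrange basis at z = 6:
L_0(6) = (3)·(2)·(1)/[(-1)·(-2)·(-3)] = -1
L_1(6) = (4)·(2)·(1)/[(1)·(-1)·(-2)] = 4
L_2(6) = (4)·(3)·(1)/[(2)·(1)·(-1)] = -6
L_3(6) = (4)·(3)·(2)/[(3)·(2)·(1)] = 4
Sum: (-8)·(-1) + (-3)·(4) + (-3)·(-6) + 7·(4) = 42

42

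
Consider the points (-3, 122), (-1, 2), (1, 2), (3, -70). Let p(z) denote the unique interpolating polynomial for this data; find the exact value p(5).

Using Newton's divided-difference form:
p[-3,-1] = (2 - 122) / (-1 - (-3)) = -60
p[-1,1] = (2 - 2) / (1 - (-1)) = 0
p[1,3] = (-70 - 2) / (3 - 1) = -36
p[-3,-1,1] = (0 - (-60)) / (1 - (-3)) = 15
p[-1,1,3] = (-36 - 0) / (3 - (-1)) = -9
p[-3,-1,1,3] = (-9 - 15) / (3 - (-3)) = -4
p(5) = 122 + (-60)·(8) + 15·(8)·(6) + (-4)·(8)·(6)·(4) = -406

-406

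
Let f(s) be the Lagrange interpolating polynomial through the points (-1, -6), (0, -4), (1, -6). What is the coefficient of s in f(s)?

0

L_0(s) = s(s - 1) / [2] = (1/2)s^2 - (1/2)s
L_1(s) = (s + 1)(s - 1) / [-1] = -s^2 + 1
L_2(s) = (s + 1)s / [2] = (1/2)s^2 + (1/2)s
f(s) = (-6)·L_0 + (-4)·L_1 + (-6)·L_2
Only the coefficient of s is needed; take it from each L_i and combine:
(-6)·(-1/2) + (-4)·(0) + (-6)·(1/2) = 0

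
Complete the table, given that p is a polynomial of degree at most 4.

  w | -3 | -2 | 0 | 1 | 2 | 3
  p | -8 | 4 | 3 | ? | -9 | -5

The 5 known values determine p uniquely (degree ≤ 4).
Evaluate each Lagrange basis at w = 1:
L_0(1) = (3)·(1)·(-1)·(-2)/[(-1)·(-3)·(-5)·(-6)] = 1/15
L_1(1) = (4)·(1)·(-1)·(-2)/[(1)·(-2)·(-4)·(-5)] = -1/5
L_2(1) = (4)·(3)·(-1)·(-2)/[(3)·(2)·(-2)·(-3)] = 2/3
L_3(1) = (4)·(3)·(1)·(-2)/[(5)·(4)·(2)·(-1)] = 3/5
L_4(1) = (4)·(3)·(1)·(-1)/[(6)·(5)·(3)·(1)] = -2/15
Sum: (-8)·(1/15) + 4·(-1/5) + 3·(2/3) + (-9)·(3/5) + (-5)·(-2/15) = -61/15

-61/15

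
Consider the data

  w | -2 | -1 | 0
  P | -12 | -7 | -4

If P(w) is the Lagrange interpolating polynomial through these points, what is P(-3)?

-19

L_0(-3) = (-2)·(-3)/[(-1)·(-2)] = 3
L_1(-3) = (-1)·(-3)/[(1)·(-1)] = -3
L_2(-3) = (-1)·(-2)/[(2)·(1)] = 1
Sum: (-12)·(3) + (-7)·(-3) + (-4)·(1) = -19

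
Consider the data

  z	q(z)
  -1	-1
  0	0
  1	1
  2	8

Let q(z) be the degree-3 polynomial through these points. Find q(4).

L_0(4) = (4)·(3)·(2)/[(-1)·(-2)·(-3)] = -4
L_1(4) = (5)·(3)·(2)/[(1)·(-1)·(-2)] = 15
L_2(4) = (5)·(4)·(2)/[(2)·(1)·(-1)] = -20
L_3(4) = (5)·(4)·(3)/[(3)·(2)·(1)] = 10
Sum: (-1)·(-4) + 0 + 1·(-20) + 8·(10) = 64

64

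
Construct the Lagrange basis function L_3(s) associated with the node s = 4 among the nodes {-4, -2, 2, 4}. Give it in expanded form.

L_3(s) = (1/96)s^3 + (1/24)s^2 - (1/24)s - 1/6

L_3(s) = (s + 4)(s + 2)(s - 2) / [(8)·(6)·(2)]
       = (s^3 + 4s^2 - 4s - 16) / (96)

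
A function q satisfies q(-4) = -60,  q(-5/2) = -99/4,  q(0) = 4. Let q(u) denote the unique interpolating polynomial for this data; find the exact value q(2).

0

L_0(2) = (9/2)·(2)/[(-3/2)·(-4)] = 3/2
L_1(2) = (6)·(2)/[(3/2)·(-5/2)] = -16/5
L_2(2) = (6)·(9/2)/[(4)·(5/2)] = 27/10
Sum: (-60)·(3/2) + (-99/4)·(-16/5) + 4·(27/10) = 0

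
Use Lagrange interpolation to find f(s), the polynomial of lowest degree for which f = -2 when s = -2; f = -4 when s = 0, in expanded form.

Build the Lagrange basis polynomials:
L_0(s) = s / [-2] = -(1/2)s
L_1(s) = (s + 2) / [2] = (1/2)s + 1
f(s) = (-2)·L_0 + (-4)·L_1
  (-2)·L_0(s) = s
  (-4)·L_1(s) = -2s - 4
Adding term by term: -s - 4

f(s) = -s - 4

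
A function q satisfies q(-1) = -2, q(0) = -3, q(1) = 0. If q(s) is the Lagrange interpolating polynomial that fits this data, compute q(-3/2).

0

L_0(-3/2) = (-3/2)·(-5/2)/[(-1)·(-2)] = 15/8
L_1(-3/2) = (-1/2)·(-5/2)/[(1)·(-1)] = -5/4
L_2(-3/2) = (-1/2)·(-3/2)/[(2)·(1)] = 3/8
Sum: (-2)·(15/8) + (-3)·(-5/4) + 0 = 0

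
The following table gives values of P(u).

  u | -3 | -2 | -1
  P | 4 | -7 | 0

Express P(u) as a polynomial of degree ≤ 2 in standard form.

P(u) = 9u^2 + 34u + 25

Build the Lagrange basis polynomials:
L_0(u) = (u + 2)(u + 1) / [2] = (1/2)u^2 + (3/2)u + 1
L_1(u) = (u + 3)(u + 1) / [-1] = -u^2 - 4u - 3
L_2(u) = (u + 3)(u + 2) / [2] = (1/2)u^2 + (5/2)u + 3
P(u) = 4·L_0 + (-7)·L_1 + 0·L_2
  4·L_0(u) = 2u^2 + 6u + 4
  (-7)·L_1(u) = 7u^2 + 28u + 21
  0·L_2(u) = 0
Adding term by term: 9u^2 + 34u + 25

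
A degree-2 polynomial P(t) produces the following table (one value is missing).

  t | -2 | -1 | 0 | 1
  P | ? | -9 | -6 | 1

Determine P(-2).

-8

The 3 known values determine P uniquely (degree ≤ 2).
Evaluate each Lagrange basis at t = -2:
L_0(-2) = (-2)·(-3)/[(-1)·(-2)] = 3
L_1(-2) = (-1)·(-3)/[(1)·(-1)] = -3
L_2(-2) = (-1)·(-2)/[(2)·(1)] = 1
Sum: (-9)·(3) + (-6)·(-3) + 1·(1) = -8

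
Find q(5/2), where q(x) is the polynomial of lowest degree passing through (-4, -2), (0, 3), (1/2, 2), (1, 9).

1237/12

Using Newton's divided-difference form:
q[-4,0] = (3 - (-2)) / (0 - (-4)) = 5/4
q[0,1/2] = (2 - 3) / (1/2 - 0) = -2
q[1/2,1] = (9 - 2) / (1 - 1/2) = 14
q[-4,0,1/2] = (-2 - 5/4) / (1/2 - (-4)) = -13/18
q[0,1/2,1] = (14 - (-2)) / (1 - 0) = 16
q[-4,0,1/2,1] = (16 - (-13/18)) / (1 - (-4)) = 301/90
q(5/2) = -2 + (5/4)·(13/2) + (-13/18)·(13/2)·(5/2) + (301/90)·(13/2)·(5/2)·(2) = 1237/12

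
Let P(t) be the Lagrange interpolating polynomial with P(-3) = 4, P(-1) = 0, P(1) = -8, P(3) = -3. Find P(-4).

-13/16

Evaluate each Lagrange basis at t = -4:
L_0(-4) = (-3)·(-5)·(-7)/[(-2)·(-4)·(-6)] = 35/16
L_1(-4) = (-1)·(-5)·(-7)/[(2)·(-2)·(-4)] = -35/16
L_2(-4) = (-1)·(-3)·(-7)/[(4)·(2)·(-2)] = 21/16
L_3(-4) = (-1)·(-3)·(-5)/[(6)·(4)·(2)] = -5/16
Sum: 4·(35/16) + 0 + (-8)·(21/16) + (-3)·(-5/16) = -13/16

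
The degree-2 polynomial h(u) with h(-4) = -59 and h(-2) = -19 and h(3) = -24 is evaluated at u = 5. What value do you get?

-68

L_0(5) = (7)·(2)/[(-2)·(-7)] = 1
L_1(5) = (9)·(2)/[(2)·(-5)] = -9/5
L_2(5) = (9)·(7)/[(7)·(5)] = 9/5
Sum: (-59)·(1) + (-19)·(-9/5) + (-24)·(9/5) = -68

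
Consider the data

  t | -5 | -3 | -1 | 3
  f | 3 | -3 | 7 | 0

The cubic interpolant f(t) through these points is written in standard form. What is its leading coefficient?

-25/64

The leading coefficient equals the top divided difference f[-5,-3,-1,3].
f[-5,-3] = (-3 - 3) / (-3 - (-5)) = -3
f[-3,-1] = (7 - (-3)) / (-1 - (-3)) = 5
f[-1,3] = (0 - 7) / (3 - (-1)) = -7/4
f[-5,-3,-1] = (5 - (-3)) / (-1 - (-5)) = 2
f[-3,-1,3] = (-7/4 - 5) / (3 - (-3)) = -9/8
f[-5,-3,-1,3] = (-9/8 - 2) / (3 - (-5)) = -25/64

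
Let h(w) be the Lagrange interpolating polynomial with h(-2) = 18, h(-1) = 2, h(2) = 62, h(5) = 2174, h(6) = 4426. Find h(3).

298

Evaluate each Lagrange basis at w = 3:
L_0(3) = (4)·(1)·(-2)·(-3)/[(-1)·(-4)·(-7)·(-8)] = 3/28
L_1(3) = (5)·(1)·(-2)·(-3)/[(1)·(-3)·(-6)·(-7)] = -5/21
L_2(3) = (5)·(4)·(-2)·(-3)/[(4)·(3)·(-3)·(-4)] = 5/6
L_3(3) = (5)·(4)·(1)·(-3)/[(7)·(6)·(3)·(-1)] = 10/21
L_4(3) = (5)·(4)·(1)·(-2)/[(8)·(7)·(4)·(1)] = -5/28
Sum: 18·(3/28) + 2·(-5/21) + 62·(5/6) + 2174·(10/21) + 4426·(-5/28) = 298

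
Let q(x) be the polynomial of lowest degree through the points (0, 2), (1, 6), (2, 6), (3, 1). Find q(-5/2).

-303/16

Evaluate each Lagrange basis at x = -5/2:
L_0(-5/2) = (-7/2)·(-9/2)·(-11/2)/[(-1)·(-2)·(-3)] = 231/16
L_1(-5/2) = (-5/2)·(-9/2)·(-11/2)/[(1)·(-1)·(-2)] = -495/16
L_2(-5/2) = (-5/2)·(-7/2)·(-11/2)/[(2)·(1)·(-1)] = 385/16
L_3(-5/2) = (-5/2)·(-7/2)·(-9/2)/[(3)·(2)·(1)] = -105/16
Sum: 2·(231/16) + 6·(-495/16) + 6·(385/16) + 1·(-105/16) = -303/16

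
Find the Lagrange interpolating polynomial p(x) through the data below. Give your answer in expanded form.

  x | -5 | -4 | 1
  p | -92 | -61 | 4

p(x) = -3x^2 + 4x + 3

Build the Lagrange basis polynomials:
L_0(x) = (x + 4)(x - 1) / [6] = (1/6)x^2 + (1/2)x - 2/3
L_1(x) = (x + 5)(x - 1) / [-5] = -(1/5)x^2 - (4/5)x + 1
L_2(x) = (x + 5)(x + 4) / [30] = (1/30)x^2 + (3/10)x + 2/3
p(x) = (-92)·L_0 + (-61)·L_1 + 4·L_2
  (-92)·L_0(x) = -(46/3)x^2 - 46x + 184/3
  (-61)·L_1(x) = (61/5)x^2 + (244/5)x - 61
  4·L_2(x) = (2/15)x^2 + (6/5)x + 8/3
Adding term by term: -3x^2 + 4x + 3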